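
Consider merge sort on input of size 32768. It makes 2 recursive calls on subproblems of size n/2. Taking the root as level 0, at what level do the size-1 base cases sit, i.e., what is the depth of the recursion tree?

For divide and conquer with division factor 2:

Problem sizes at each level:
Level 0: 32768
Level 1: 16384
Level 2: 8192
Level 3: 4096
Level 4: 2048
Level 5: 1024
Level 6: 512
Level 7: 256
Level 8: 128
Level 9: 64
Level 10: 32
Level 11: 16
Level 12: 8
Level 13: 4
Level 14: 2
Level 15: 1

The root is level 0 and the size-1 base case is level 15 (the tree spans levels 0 through 15, i.e. 16 levels counting the root), so the depth is the number of divisions: log_2(32768) = 15

The recursion tree depth is log_2(32768) = 15. At each level, the problem size is divided by 2, so it takes 15 divisions to reduce to a base case of size 1. The algorithm makes 2 recursive calls at each level.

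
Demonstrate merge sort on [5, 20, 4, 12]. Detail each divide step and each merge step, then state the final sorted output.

Merge sort trace:

Split: [5, 20, 4, 12] -> [5, 20] and [4, 12]
  Split: [5, 20] -> [5] and [20]
  Merge: [5] + [20] -> [5, 20]
  Split: [4, 12] -> [4] and [12]
  Merge: [4] + [12] -> [4, 12]
Merge: [5, 20] + [4, 12] -> [4, 5, 12, 20]

Final sorted array: [4, 5, 12, 20]

The merge sort proceeds by recursively splitting the array and merging sorted halves.
After all merges, the sorted array is [4, 5, 12, 20].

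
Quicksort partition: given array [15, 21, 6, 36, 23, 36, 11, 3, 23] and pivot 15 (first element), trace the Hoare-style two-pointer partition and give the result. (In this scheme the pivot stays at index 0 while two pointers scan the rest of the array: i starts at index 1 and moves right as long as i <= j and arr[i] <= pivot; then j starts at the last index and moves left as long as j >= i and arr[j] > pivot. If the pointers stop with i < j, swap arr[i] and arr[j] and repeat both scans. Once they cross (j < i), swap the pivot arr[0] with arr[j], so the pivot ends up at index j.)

Hoare-style two-pointer partition with pivot = 15:

Initial array: [15, 21, 6, 36, 23, 36, 11, 3, 23]

Pointers start at i = 1, j = 8.
i stops at index 1 (arr[1]=21 > 15), j stops at index 7 (arr[7]=3 <= 15): swap arr[1] and arr[7], array becomes [15, 3, 6, 36, 23, 36, 11, 21, 23]
i stops at index 3 (arr[3]=36 > 15), j stops at index 6 (arr[6]=11 <= 15): swap arr[3] and arr[6], array becomes [15, 3, 6, 11, 23, 36, 36, 21, 23]
i ends at 4, j ends at 3: the pointers have crossed (j < i), so scanning stops.

Swap pivot arr[0] with arr[3] to place pivot at position 3: [11, 3, 6, 15, 23, 36, 36, 21, 23]
Pivot position: 3

After partitioning with pivot 15, the array becomes [11, 3, 6, 15, 23, 36, 36, 21, 23]. The pivot is placed at index 3. All elements to the left of the pivot are <= 15, and all elements to the right are > 15.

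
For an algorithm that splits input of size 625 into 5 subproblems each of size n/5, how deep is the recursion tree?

For divide and conquer with division factor 5:

Problem sizes at each level:
Level 0: 625
Level 1: 125
Level 2: 25
Level 3: 5
Level 4: 1

The root is level 0 and the size-1 base case is level 4 (the tree spans levels 0 through 4, i.e. 5 levels counting the root), so the depth is the number of divisions: log_5(625) = 4

The recursion tree depth is log_5(625) = 4. At each level, the problem size is divided by 5, so it takes 4 divisions to reduce to a base case of size 1. The algorithm makes 5 recursive calls at each level.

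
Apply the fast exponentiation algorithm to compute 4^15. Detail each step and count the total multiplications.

Computing 4^15 by squaring (build up from 4^1; each line after the first costs one multiplication):

4^1 = 4
4^2 = (4^1)^2 = 4^2 = 16
4^3 = 4 * 4^2 = 4 * 16 = 64
4^6 = (4^3)^2 = 64^2 = 4096
4^7 = 4 * 4^6 = 4 * 4096 = 16384
4^14 = (4^7)^2 = 16384^2 = 268435456
4^15 = 4 * 4^14 = 4 * 268435456 = 1073741824

Result: 1073741824
Multiplications needed: 6 (6 lines after 4^1)

4^15 = 1073741824. Using exponentiation by squaring, this requires 6 multiplications. The key idea: if the exponent is even, square the half-power; if odd, multiply by the base once.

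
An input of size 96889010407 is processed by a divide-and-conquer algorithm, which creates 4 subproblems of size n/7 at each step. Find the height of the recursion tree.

For divide and conquer with division factor 7:

Problem sizes at each level:
Level 0: 96889010407
Level 1: 13841287201
Level 2: 1977326743
Level 3: 282475249
Level 4: 40353607
Level 5: 5764801
Level 6: 823543
Level 7: 117649
Level 8: 16807
Level 9: 2401
Level 10: 343
Level 11: 49
Level 12: 7
Level 13: 1

The root is level 0 and the size-1 base case is level 13 (the tree spans levels 0 through 13, i.e. 14 levels counting the root), so the depth is the number of divisions: log_7(96889010407) = 13

The recursion tree depth is log_7(96889010407) = 13. At each level, the problem size is divided by 7, so it takes 13 divisions to reduce to a base case of size 1. The algorithm makes 4 recursive calls at each level.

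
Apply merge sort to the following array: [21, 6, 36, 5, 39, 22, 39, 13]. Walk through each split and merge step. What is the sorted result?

Merge sort trace:

Split: [21, 6, 36, 5, 39, 22, 39, 13] -> [21, 6, 36, 5] and [39, 22, 39, 13]
  Split: [21, 6, 36, 5] -> [21, 6] and [36, 5]
    Split: [21, 6] -> [21] and [6]
    Merge: [21] + [6] -> [6, 21]
    Split: [36, 5] -> [36] and [5]
    Merge: [36] + [5] -> [5, 36]
  Merge: [6, 21] + [5, 36] -> [5, 6, 21, 36]
  Split: [39, 22, 39, 13] -> [39, 22] and [39, 13]
    Split: [39, 22] -> [39] and [22]
    Merge: [39] + [22] -> [22, 39]
    Split: [39, 13] -> [39] and [13]
    Merge: [39] + [13] -> [13, 39]
  Merge: [22, 39] + [13, 39] -> [13, 22, 39, 39]
Merge: [5, 6, 21, 36] + [13, 22, 39, 39] -> [5, 6, 13, 21, 22, 36, 39, 39]

Final sorted array: [5, 6, 13, 21, 22, 36, 39, 39]

The merge sort proceeds by recursively splitting the array and merging sorted halves.
After all merges, the sorted array is [5, 6, 13, 21, 22, 36, 39, 39].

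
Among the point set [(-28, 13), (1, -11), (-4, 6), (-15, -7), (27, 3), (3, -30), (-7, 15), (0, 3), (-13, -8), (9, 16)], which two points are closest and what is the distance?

Computing all pairwise distances among 10 points:

d((-28, 13), (1, -11)) = 37.6431
d((-28, 13), (-4, 6)) = 25.0
d((-28, 13), (-15, -7)) = 23.8537
d((-28, 13), (27, 3)) = 55.9017
d((-28, 13), (3, -30)) = 53.0094
d((-28, 13), (-7, 15)) = 21.095
d((-28, 13), (0, 3)) = 29.7321
d((-28, 13), (-13, -8)) = 25.807
d((-28, 13), (9, 16)) = 37.1214
d((1, -11), (-4, 6)) = 17.72
d((1, -11), (-15, -7)) = 16.4924
d((1, -11), (27, 3)) = 29.5296
d((1, -11), (3, -30)) = 19.105
d((1, -11), (-7, 15)) = 27.2029
d((1, -11), (0, 3)) = 14.0357
d((1, -11), (-13, -8)) = 14.3178
d((1, -11), (9, 16)) = 28.1603
d((-4, 6), (-15, -7)) = 17.0294
d((-4, 6), (27, 3)) = 31.1448
d((-4, 6), (3, -30)) = 36.6742
d((-4, 6), (-7, 15)) = 9.4868
d((-4, 6), (0, 3)) = 5.0
d((-4, 6), (-13, -8)) = 16.6433
d((-4, 6), (9, 16)) = 16.4012
d((-15, -7), (27, 3)) = 43.1741
d((-15, -7), (3, -30)) = 29.2062
d((-15, -7), (-7, 15)) = 23.4094
d((-15, -7), (0, 3)) = 18.0278
d((-15, -7), (-13, -8)) = 2.2361 <-- minimum
d((-15, -7), (9, 16)) = 33.2415
d((27, 3), (3, -30)) = 40.8044
d((27, 3), (-7, 15)) = 36.0555
d((27, 3), (0, 3)) = 27.0
d((27, 3), (-13, -8)) = 41.4849
d((27, 3), (9, 16)) = 22.2036
d((3, -30), (-7, 15)) = 46.0977
d((3, -30), (0, 3)) = 33.1361
d((3, -30), (-13, -8)) = 27.2029
d((3, -30), (9, 16)) = 46.3897
d((-7, 15), (0, 3)) = 13.8924
d((-7, 15), (-13, -8)) = 23.7697
d((-7, 15), (9, 16)) = 16.0312
d((0, 3), (-13, -8)) = 17.0294
d((0, 3), (9, 16)) = 15.8114
d((-13, -8), (9, 16)) = 32.5576

Closest pair: (-15, -7) and (-13, -8) with distance 2.2361

The closest pair is (-15, -7) and (-13, -8) with Euclidean distance 2.2361. For 10 points, brute-force pairwise comparison is shown above. For large n, the divide-and-conquer algorithm (sort by x, recurse on halves, check the dividing strip) achieves O(n log n).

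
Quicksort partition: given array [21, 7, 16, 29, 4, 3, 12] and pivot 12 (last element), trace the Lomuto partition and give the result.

Lomuto partition with pivot = 12:

Initial array: [21, 7, 16, 29, 4, 3, 12]

arr[0]=21 > 12: no swap
arr[1]=7 <= 12: swap with position 0, array becomes [7, 21, 16, 29, 4, 3, 12]
arr[2]=16 > 12: no swap
arr[3]=29 > 12: no swap
arr[4]=4 <= 12: swap with position 1, array becomes [7, 4, 16, 29, 21, 3, 12]
arr[5]=3 <= 12: swap with position 2, array becomes [7, 4, 3, 29, 21, 16, 12]

Place pivot at position 3: [7, 4, 3, 12, 21, 16, 29]
Pivot position: 3

After partitioning with pivot 12, the array becomes [7, 4, 3, 12, 21, 16, 29]. The pivot is placed at index 3. All elements to the left of the pivot are <= 12, and all elements to the right are > 12.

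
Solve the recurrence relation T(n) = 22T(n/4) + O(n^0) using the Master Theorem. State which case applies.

Master Theorem for T(n) = 22T(n/4) + O(n^0):

a = 22, b = 4, c = 0
log_b(a) = log_4(22) = 2.2297

Case 1: c = 0 < log_4(22) = 2.2297
T(n) = O(n^(log_4 22))

For T(n) = 22T(n/4) + O(n^0): log_4(22) = 2.2297. This is Case 1 of the Master Theorem (c < log_b(a), work dominated by leaves), giving O(n^(log_4 22)).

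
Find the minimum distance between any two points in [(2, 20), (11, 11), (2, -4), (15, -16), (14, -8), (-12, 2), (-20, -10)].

Computing all pairwise distances among 7 points:

d((2, 20), (11, 11)) = 12.7279
d((2, 20), (2, -4)) = 24.0
d((2, 20), (15, -16)) = 38.2753
d((2, 20), (14, -8)) = 30.4631
d((2, 20), (-12, 2)) = 22.8035
d((2, 20), (-20, -10)) = 37.2022
d((11, 11), (2, -4)) = 17.4929
d((11, 11), (15, -16)) = 27.2947
d((11, 11), (14, -8)) = 19.2354
d((11, 11), (-12, 2)) = 24.6982
d((11, 11), (-20, -10)) = 37.4433
d((2, -4), (15, -16)) = 17.6918
d((2, -4), (14, -8)) = 12.6491
d((2, -4), (-12, 2)) = 15.2315
d((2, -4), (-20, -10)) = 22.8035
d((15, -16), (14, -8)) = 8.0623 <-- minimum
d((15, -16), (-12, 2)) = 32.45
d((15, -16), (-20, -10)) = 35.5106
d((14, -8), (-12, 2)) = 27.8568
d((14, -8), (-20, -10)) = 34.0588
d((-12, 2), (-20, -10)) = 14.4222

Closest pair: (15, -16) and (14, -8) with distance 8.0623

The closest pair is (15, -16) and (14, -8) with Euclidean distance 8.0623. For 7 points, brute-force pairwise comparison is shown above. For large n, the divide-and-conquer algorithm (sort by x, recurse on halves, check the dividing strip) achieves O(n log n).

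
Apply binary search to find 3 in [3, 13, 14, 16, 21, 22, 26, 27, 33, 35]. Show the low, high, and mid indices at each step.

Binary search for 3 in [3, 13, 14, 16, 21, 22, 26, 27, 33, 35]:

lo=0, hi=9, mid=4, arr[mid]=21 -> 21 > 3, search left half
lo=0, hi=3, mid=1, arr[mid]=13 -> 13 > 3, search left half
lo=0, hi=0, mid=0, arr[mid]=3 -> Found target at index 0!

Binary search finds 3 at index 0 after 3 comparisons. The search repeatedly halves the search space by comparing with the middle element.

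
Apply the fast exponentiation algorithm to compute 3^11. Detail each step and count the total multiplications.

Computing 3^11 by squaring (build up from 3^1; each line after the first costs one multiplication):

3^1 = 3
3^2 = (3^1)^2 = 3^2 = 9
3^4 = (3^2)^2 = 9^2 = 81
3^5 = 3 * 3^4 = 3 * 81 = 243
3^10 = (3^5)^2 = 243^2 = 59049
3^11 = 3 * 3^10 = 3 * 59049 = 177147

Result: 177147
Multiplications needed: 5 (5 lines after 3^1)

3^11 = 177147. Using exponentiation by squaring, this requires 5 multiplications. The key idea: if the exponent is even, square the half-power; if odd, multiply by the base once.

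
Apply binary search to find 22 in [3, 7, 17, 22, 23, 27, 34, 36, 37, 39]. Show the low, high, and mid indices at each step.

Binary search for 22 in [3, 7, 17, 22, 23, 27, 34, 36, 37, 39]:

lo=0, hi=9, mid=4, arr[mid]=23 -> 23 > 22, search left half
lo=0, hi=3, mid=1, arr[mid]=7 -> 7 < 22, search right half
lo=2, hi=3, mid=2, arr[mid]=17 -> 17 < 22, search right half
lo=3, hi=3, mid=3, arr[mid]=22 -> Found target at index 3!

Binary search finds 22 at index 3 after 4 comparisons. The search repeatedly halves the search space by comparing with the middle element.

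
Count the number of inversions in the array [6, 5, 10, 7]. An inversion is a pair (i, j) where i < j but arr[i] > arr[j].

Finding inversions in [6, 5, 10, 7]:

(0, 1): arr[0]=6 > arr[1]=5
(2, 3): arr[2]=10 > arr[3]=7

Total inversions: 2

The array has 2 inversion(s): (0,1), (2,3). Each pair (i,j) satisfies i < j and arr[i] > arr[j].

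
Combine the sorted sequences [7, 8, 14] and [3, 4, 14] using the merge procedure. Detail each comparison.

Merging process:

Compare 7 vs 3: take 3 from right. Merged: [3]
Compare 7 vs 4: take 4 from right. Merged: [3, 4]
Compare 7 vs 14: take 7 from left. Merged: [3, 4, 7]
Compare 8 vs 14: take 8 from left. Merged: [3, 4, 7, 8]
Compare 14 vs 14: take 14 from left. Merged: [3, 4, 7, 8, 14]
Append remaining from right: [14]. Merged: [3, 4, 7, 8, 14, 14]

Final merged array: [3, 4, 7, 8, 14, 14]
Total comparisons: 5

The merged array is [3, 4, 7, 8, 14, 14], requiring 5 comparisons. The merge step runs in O(n) time where n is the total number of elements.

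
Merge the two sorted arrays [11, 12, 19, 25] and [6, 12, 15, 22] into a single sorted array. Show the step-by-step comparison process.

Merging process:

Compare 11 vs 6: take 6 from right. Merged: [6]
Compare 11 vs 12: take 11 from left. Merged: [6, 11]
Compare 12 vs 12: take 12 from left. Merged: [6, 11, 12]
Compare 19 vs 12: take 12 from right. Merged: [6, 11, 12, 12]
Compare 19 vs 15: take 15 from right. Merged: [6, 11, 12, 12, 15]
Compare 19 vs 22: take 19 from left. Merged: [6, 11, 12, 12, 15, 19]
Compare 25 vs 22: take 22 from right. Merged: [6, 11, 12, 12, 15, 19, 22]
Append remaining from left: [25]. Merged: [6, 11, 12, 12, 15, 19, 22, 25]

Final merged array: [6, 11, 12, 12, 15, 19, 22, 25]
Total comparisons: 7

The merged array is [6, 11, 12, 12, 15, 19, 22, 25], requiring 7 comparisons. The merge step runs in O(n) time where n is the total number of elements.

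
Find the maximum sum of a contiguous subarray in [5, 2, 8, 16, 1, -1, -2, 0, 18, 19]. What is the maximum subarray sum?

Using Kadane's algorithm on [5, 2, 8, 16, 1, -1, -2, 0, 18, 19]:

Scanning through the array:
Position 1 (value 2): max_ending_here = 7, max_so_far = 7
Position 2 (value 8): max_ending_here = 15, max_so_far = 15
Position 3 (value 16): max_ending_here = 31, max_so_far = 31
Position 4 (value 1): max_ending_here = 32, max_so_far = 32
Position 5 (value -1): max_ending_here = 31, max_so_far = 32
Position 6 (value -2): max_ending_here = 29, max_so_far = 32
Position 7 (value 0): max_ending_here = 29, max_so_far = 32
Position 8 (value 18): max_ending_here = 47, max_so_far = 47
Position 9 (value 19): max_ending_here = 66, max_so_far = 66

Maximum subarray: [5, 2, 8, 16, 1, -1, -2, 0, 18, 19]
Maximum sum: 66

The maximum subarray is [5, 2, 8, 16, 1, -1, -2, 0, 18, 19] with sum 66. This subarray runs from index 0 to index 9.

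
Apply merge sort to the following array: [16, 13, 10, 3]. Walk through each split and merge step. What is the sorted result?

Merge sort trace:

Split: [16, 13, 10, 3] -> [16, 13] and [10, 3]
  Split: [16, 13] -> [16] and [13]
  Merge: [16] + [13] -> [13, 16]
  Split: [10, 3] -> [10] and [3]
  Merge: [10] + [3] -> [3, 10]
Merge: [13, 16] + [3, 10] -> [3, 10, 13, 16]

Final sorted array: [3, 10, 13, 16]

The merge sort proceeds by recursively splitting the array and merging sorted halves.
After all merges, the sorted array is [3, 10, 13, 16].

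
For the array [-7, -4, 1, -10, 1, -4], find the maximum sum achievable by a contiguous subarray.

Using Kadane's algorithm on [-7, -4, 1, -10, 1, -4]:

Scanning through the array:
Position 1 (value -4): max_ending_here = -4, max_so_far = -4
Position 2 (value 1): max_ending_here = 1, max_so_far = 1
Position 3 (value -10): max_ending_here = -9, max_so_far = 1
Position 4 (value 1): max_ending_here = 1, max_so_far = 1
Position 5 (value -4): max_ending_here = -3, max_so_far = 1

Maximum subarray: [1]
Maximum sum: 1

The maximum subarray is [1] with sum 1. This subarray runs from index 2 to index 2.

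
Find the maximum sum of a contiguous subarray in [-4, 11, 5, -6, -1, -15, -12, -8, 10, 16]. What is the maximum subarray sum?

Using Kadane's algorithm on [-4, 11, 5, -6, -1, -15, -12, -8, 10, 16]:

Scanning through the array:
Position 1 (value 11): max_ending_here = 11, max_so_far = 11
Position 2 (value 5): max_ending_here = 16, max_so_far = 16
Position 3 (value -6): max_ending_here = 10, max_so_far = 16
Position 4 (value -1): max_ending_here = 9, max_so_far = 16
Position 5 (value -15): max_ending_here = -6, max_so_far = 16
Position 6 (value -12): max_ending_here = -12, max_so_far = 16
Position 7 (value -8): max_ending_here = -8, max_so_far = 16
Position 8 (value 10): max_ending_here = 10, max_so_far = 16
Position 9 (value 16): max_ending_here = 26, max_so_far = 26

Maximum subarray: [10, 16]
Maximum sum: 26

The maximum subarray is [10, 16] with sum 26. This subarray runs from index 8 to index 9.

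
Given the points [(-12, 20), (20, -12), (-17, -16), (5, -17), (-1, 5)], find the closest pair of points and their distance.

Computing all pairwise distances among 5 points:

d((-12, 20), (20, -12)) = 45.2548
d((-12, 20), (-17, -16)) = 36.3456
d((-12, 20), (5, -17)) = 40.7185
d((-12, 20), (-1, 5)) = 18.6011
d((20, -12), (-17, -16)) = 37.2156
d((20, -12), (5, -17)) = 15.8114 <-- minimum
d((20, -12), (-1, 5)) = 27.0185
d((-17, -16), (5, -17)) = 22.0227
d((-17, -16), (-1, 5)) = 26.4008
d((5, -17), (-1, 5)) = 22.8035

Closest pair: (20, -12) and (5, -17) with distance 15.8114

The closest pair is (20, -12) and (5, -17) with Euclidean distance 15.8114. For 5 points, brute-force pairwise comparison is shown above. For large n, the divide-and-conquer algorithm (sort by x, recurse on halves, check the dividing strip) achieves O(n log n).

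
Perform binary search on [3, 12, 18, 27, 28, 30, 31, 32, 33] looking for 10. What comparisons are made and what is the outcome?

Binary search for 10 in [3, 12, 18, 27, 28, 30, 31, 32, 33]:

lo=0, hi=8, mid=4, arr[mid]=28 -> 28 > 10, search left half
lo=0, hi=3, mid=1, arr[mid]=12 -> 12 > 10, search left half
lo=0, hi=0, mid=0, arr[mid]=3 -> 3 < 10, search right half
lo=1 > hi=0, target 10 not found

Binary search determines that 10 is not in the array after 3 comparisons. The search space was exhausted without finding the target.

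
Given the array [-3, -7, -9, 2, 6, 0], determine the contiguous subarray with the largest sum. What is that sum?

Using Kadane's algorithm on [-3, -7, -9, 2, 6, 0]:

Scanning through the array:
Position 1 (value -7): max_ending_here = -7, max_so_far = -3
Position 2 (value -9): max_ending_here = -9, max_so_far = -3
Position 3 (value 2): max_ending_here = 2, max_so_far = 2
Position 4 (value 6): max_ending_here = 8, max_so_far = 8
Position 5 (value 0): max_ending_here = 8, max_so_far = 8

Maximum subarray: [2, 6]
Maximum sum: 8

The maximum subarray is [2, 6] with sum 8. This subarray runs from index 3 to index 4.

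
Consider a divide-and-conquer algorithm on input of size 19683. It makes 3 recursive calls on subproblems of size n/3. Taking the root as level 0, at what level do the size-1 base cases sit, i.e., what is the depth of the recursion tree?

For divide and conquer with division factor 3:

Problem sizes at each level:
Level 0: 19683
Level 1: 6561
Level 2: 2187
Level 3: 729
Level 4: 243
Level 5: 81
Level 6: 27
Level 7: 9
Level 8: 3
Level 9: 1

The root is level 0 and the size-1 base case is level 9 (the tree spans levels 0 through 9, i.e. 10 levels counting the root), so the depth is the number of divisions: log_3(19683) = 9

The recursion tree depth is log_3(19683) = 9. At each level, the problem size is divided by 3, so it takes 9 divisions to reduce to a base case of size 1. The algorithm makes 3 recursive calls at each level.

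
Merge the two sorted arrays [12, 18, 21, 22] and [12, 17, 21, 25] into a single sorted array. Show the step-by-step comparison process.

Merging process:

Compare 12 vs 12: take 12 from left. Merged: [12]
Compare 18 vs 12: take 12 from right. Merged: [12, 12]
Compare 18 vs 17: take 17 from right. Merged: [12, 12, 17]
Compare 18 vs 21: take 18 from left. Merged: [12, 12, 17, 18]
Compare 21 vs 21: take 21 from left. Merged: [12, 12, 17, 18, 21]
Compare 22 vs 21: take 21 from right. Merged: [12, 12, 17, 18, 21, 21]
Compare 22 vs 25: take 22 from left. Merged: [12, 12, 17, 18, 21, 21, 22]
Append remaining from right: [25]. Merged: [12, 12, 17, 18, 21, 21, 22, 25]

Final merged array: [12, 12, 17, 18, 21, 21, 22, 25]
Total comparisons: 7

The merged array is [12, 12, 17, 18, 21, 21, 22, 25], requiring 7 comparisons. The merge step runs in O(n) time where n is the total number of elements.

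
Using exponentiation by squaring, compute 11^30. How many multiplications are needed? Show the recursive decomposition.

Computing 11^30 by squaring (build up from 11^1; each line after the first costs one multiplication):

11^1 = 11
11^2 = (11^1)^2 = 11^2 = 121
11^3 = 11 * 11^2 = 11 * 121 = 1331
11^6 = (11^3)^2 = 1331^2 = 1771561
11^7 = 11 * 11^6 = 11 * 1771561 = 19487171
11^14 = (11^7)^2 = 19487171^2 = 379749833583241
11^15 = 11 * 11^14 = 11 * 379749833583241 = 4177248169415651
11^30 = (11^15)^2 = 4177248169415651^2 = 17449402268886407318558803753801

Result: 17449402268886407318558803753801
Multiplications needed: 7 (7 lines after 11^1)

11^30 = 17449402268886407318558803753801. Using exponentiation by squaring, this requires 7 multiplications. The key idea: if the exponent is even, square the half-power; if odd, multiply by the base once.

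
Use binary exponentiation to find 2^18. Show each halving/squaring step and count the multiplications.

Computing 2^18 by squaring (build up from 2^1; each line after the first costs one multiplication):

2^1 = 2
2^2 = (2^1)^2 = 2^2 = 4
2^4 = (2^2)^2 = 4^2 = 16
2^8 = (2^4)^2 = 16^2 = 256
2^9 = 2 * 2^8 = 2 * 256 = 512
2^18 = (2^9)^2 = 512^2 = 262144

Result: 262144
Multiplications needed: 5 (5 lines after 2^1)

2^18 = 262144. Using exponentiation by squaring, this requires 5 multiplications. The key idea: if the exponent is even, square the half-power; if odd, multiply by the base once.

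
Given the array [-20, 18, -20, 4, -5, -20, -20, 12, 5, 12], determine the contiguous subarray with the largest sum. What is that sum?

Using Kadane's algorithm on [-20, 18, -20, 4, -5, -20, -20, 12, 5, 12]:

Scanning through the array:
Position 1 (value 18): max_ending_here = 18, max_so_far = 18
Position 2 (value -20): max_ending_here = -2, max_so_far = 18
Position 3 (value 4): max_ending_here = 4, max_so_far = 18
Position 4 (value -5): max_ending_here = -1, max_so_far = 18
Position 5 (value -20): max_ending_here = -20, max_so_far = 18
Position 6 (value -20): max_ending_here = -20, max_so_far = 18
Position 7 (value 12): max_ending_here = 12, max_so_far = 18
Position 8 (value 5): max_ending_here = 17, max_so_far = 18
Position 9 (value 12): max_ending_here = 29, max_so_far = 29

Maximum subarray: [12, 5, 12]
Maximum sum: 29

The maximum subarray is [12, 5, 12] with sum 29. This subarray runs from index 7 to index 9.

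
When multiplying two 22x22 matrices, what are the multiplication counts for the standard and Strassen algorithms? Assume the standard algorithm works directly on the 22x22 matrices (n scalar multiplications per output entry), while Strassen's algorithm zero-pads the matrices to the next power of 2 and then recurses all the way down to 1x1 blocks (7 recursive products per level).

Matrix multiplication for 22x22 matrices:

Strassen's algorithm requires power-of-2 dimensions. Pad 22x22 to 32x32 (next power of 2).

Standard algorithm: 22^3 = 10648 multiplications
Strassen's algorithm: 7^(log2(32)) = 7^5 = 16807 multiplications
Difference: 10648 - 16807 = -6159 (Strassen uses MORE here due to padding overhead — for small or just-over-power-of-2 n, padding can outweigh the per-level savings)

Standard: 10648 multiplications (22^3). Strassen: 16807 multiplications (7^5, after padding to 32x32). Strassen reduces 8 recursive multiplications to 7 at each level.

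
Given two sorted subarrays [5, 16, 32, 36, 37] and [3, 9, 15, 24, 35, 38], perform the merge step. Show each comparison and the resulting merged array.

Merging process:

Compare 5 vs 3: take 3 from right. Merged: [3]
Compare 5 vs 9: take 5 from left. Merged: [3, 5]
Compare 16 vs 9: take 9 from right. Merged: [3, 5, 9]
Compare 16 vs 15: take 15 from right. Merged: [3, 5, 9, 15]
Compare 16 vs 24: take 16 from left. Merged: [3, 5, 9, 15, 16]
Compare 32 vs 24: take 24 from right. Merged: [3, 5, 9, 15, 16, 24]
Compare 32 vs 35: take 32 from left. Merged: [3, 5, 9, 15, 16, 24, 32]
Compare 36 vs 35: take 35 from right. Merged: [3, 5, 9, 15, 16, 24, 32, 35]
Compare 36 vs 38: take 36 from left. Merged: [3, 5, 9, 15, 16, 24, 32, 35, 36]
Compare 37 vs 38: take 37 from left. Merged: [3, 5, 9, 15, 16, 24, 32, 35, 36, 37]
Append remaining from right: [38]. Merged: [3, 5, 9, 15, 16, 24, 32, 35, 36, 37, 38]

Final merged array: [3, 5, 9, 15, 16, 24, 32, 35, 36, 37, 38]
Total comparisons: 10

The merged array is [3, 5, 9, 15, 16, 24, 32, 35, 36, 37, 38], requiring 10 comparisons. The merge step runs in O(n) time where n is the total number of elements.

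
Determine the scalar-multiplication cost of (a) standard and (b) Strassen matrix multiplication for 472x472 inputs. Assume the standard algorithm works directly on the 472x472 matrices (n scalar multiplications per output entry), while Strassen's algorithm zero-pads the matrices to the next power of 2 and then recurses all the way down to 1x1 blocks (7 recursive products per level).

Matrix multiplication for 472x472 matrices:

Strassen's algorithm requires power-of-2 dimensions. Pad 472x472 to 512x512 (next power of 2).

Standard algorithm: 472^3 = 105154048 multiplications
Strassen's algorithm: 7^(log2(512)) = 7^9 = 40353607 multiplications
Savings: 105154048 - 40353607 = 64800441 multiplications

Standard: 105154048 multiplications (472^3). Strassen: 40353607 multiplications (7^9, after padding to 512x512). Strassen reduces 8 recursive multiplications to 7 at each level.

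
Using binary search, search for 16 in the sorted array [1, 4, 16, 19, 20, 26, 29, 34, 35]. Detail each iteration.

Binary search for 16 in [1, 4, 16, 19, 20, 26, 29, 34, 35]:

lo=0, hi=8, mid=4, arr[mid]=20 -> 20 > 16, search left half
lo=0, hi=3, mid=1, arr[mid]=4 -> 4 < 16, search right half
lo=2, hi=3, mid=2, arr[mid]=16 -> Found target at index 2!

Binary search finds 16 at index 2 after 3 comparisons. The search repeatedly halves the search space by comparing with the middle element.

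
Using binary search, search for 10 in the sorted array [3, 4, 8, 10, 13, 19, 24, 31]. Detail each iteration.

Binary search for 10 in [3, 4, 8, 10, 13, 19, 24, 31]:

lo=0, hi=7, mid=3, arr[mid]=10 -> Found target at index 3!

Binary search finds 10 at index 3 after 1 comparisons. The search repeatedly halves the search space by comparing with the middle element.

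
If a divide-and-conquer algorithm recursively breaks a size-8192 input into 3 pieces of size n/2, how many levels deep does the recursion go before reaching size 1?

For divide and conquer with division factor 2:

Problem sizes at each level:
Level 0: 8192
Level 1: 4096
Level 2: 2048
Level 3: 1024
Level 4: 512
Level 5: 256
Level 6: 128
Level 7: 64
Level 8: 32
Level 9: 16
Level 10: 8
Level 11: 4
Level 12: 2
Level 13: 1

The root is level 0 and the size-1 base case is level 13 (the tree spans levels 0 through 13, i.e. 14 levels counting the root), so the depth is the number of divisions: log_2(8192) = 13

The recursion tree depth is log_2(8192) = 13. At each level, the problem size is divided by 2, so it takes 13 divisions to reduce to a base case of size 1. The algorithm makes 3 recursive calls at each level.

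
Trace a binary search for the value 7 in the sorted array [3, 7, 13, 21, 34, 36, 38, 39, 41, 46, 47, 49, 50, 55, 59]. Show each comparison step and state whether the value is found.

Binary search for 7 in [3, 7, 13, 21, 34, 36, 38, 39, 41, 46, 47, 49, 50, 55, 59]:

lo=0, hi=14, mid=7, arr[mid]=39 -> 39 > 7, search left half
lo=0, hi=6, mid=3, arr[mid]=21 -> 21 > 7, search left half
lo=0, hi=2, mid=1, arr[mid]=7 -> Found target at index 1!

Binary search finds 7 at index 1 after 3 comparisons. The search repeatedly halves the search space by comparing with the middle element.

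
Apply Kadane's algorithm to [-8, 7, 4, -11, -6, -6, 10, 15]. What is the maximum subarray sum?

Using Kadane's algorithm on [-8, 7, 4, -11, -6, -6, 10, 15]:

Scanning through the array:
Position 1 (value 7): max_ending_here = 7, max_so_far = 7
Position 2 (value 4): max_ending_here = 11, max_so_far = 11
Position 3 (value -11): max_ending_here = 0, max_so_far = 11
Position 4 (value -6): max_ending_here = -6, max_so_far = 11
Position 5 (value -6): max_ending_here = -6, max_so_far = 11
Position 6 (value 10): max_ending_here = 10, max_so_far = 11
Position 7 (value 15): max_ending_here = 25, max_so_far = 25

Maximum subarray: [10, 15]
Maximum sum: 25

The maximum subarray is [10, 15] with sum 25. This subarray runs from index 6 to index 7.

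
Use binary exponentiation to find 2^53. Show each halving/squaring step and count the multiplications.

Computing 2^53 by squaring (build up from 2^1; each line after the first costs one multiplication):

2^1 = 2
2^2 = (2^1)^2 = 2^2 = 4
2^3 = 2 * 2^2 = 2 * 4 = 8
2^6 = (2^3)^2 = 8^2 = 64
2^12 = (2^6)^2 = 64^2 = 4096
2^13 = 2 * 2^12 = 2 * 4096 = 8192
2^26 = (2^13)^2 = 8192^2 = 67108864
2^52 = (2^26)^2 = 67108864^2 = 4503599627370496
2^53 = 2 * 2^52 = 2 * 4503599627370496 = 9007199254740992

Result: 9007199254740992
Multiplications needed: 8 (8 lines after 2^1)

2^53 = 9007199254740992. Using exponentiation by squaring, this requires 8 multiplications. The key idea: if the exponent is even, square the half-power; if odd, multiply by the base once.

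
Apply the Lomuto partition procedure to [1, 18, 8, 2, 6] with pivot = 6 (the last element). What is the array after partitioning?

Lomuto partition with pivot = 6:

Initial array: [1, 18, 8, 2, 6]

arr[0]=1 <= 6: swap with position 0, array becomes [1, 18, 8, 2, 6]
arr[1]=18 > 6: no swap
arr[2]=8 > 6: no swap
arr[3]=2 <= 6: swap with position 1, array becomes [1, 2, 8, 18, 6]

Place pivot at position 2: [1, 2, 6, 18, 8]
Pivot position: 2

After partitioning with pivot 6, the array becomes [1, 2, 6, 18, 8]. The pivot is placed at index 2. All elements to the left of the pivot are <= 6, and all elements to the right are > 6.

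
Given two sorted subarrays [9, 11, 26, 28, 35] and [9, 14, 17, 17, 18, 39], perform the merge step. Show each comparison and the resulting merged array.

Merging process:

Compare 9 vs 9: take 9 from left. Merged: [9]
Compare 11 vs 9: take 9 from right. Merged: [9, 9]
Compare 11 vs 14: take 11 from left. Merged: [9, 9, 11]
Compare 26 vs 14: take 14 from right. Merged: [9, 9, 11, 14]
Compare 26 vs 17: take 17 from right. Merged: [9, 9, 11, 14, 17]
Compare 26 vs 17: take 17 from right. Merged: [9, 9, 11, 14, 17, 17]
Compare 26 vs 18: take 18 from right. Merged: [9, 9, 11, 14, 17, 17, 18]
Compare 26 vs 39: take 26 from left. Merged: [9, 9, 11, 14, 17, 17, 18, 26]
Compare 28 vs 39: take 28 from left. Merged: [9, 9, 11, 14, 17, 17, 18, 26, 28]
Compare 35 vs 39: take 35 from left. Merged: [9, 9, 11, 14, 17, 17, 18, 26, 28, 35]
Append remaining from right: [39]. Merged: [9, 9, 11, 14, 17, 17, 18, 26, 28, 35, 39]

Final merged array: [9, 9, 11, 14, 17, 17, 18, 26, 28, 35, 39]
Total comparisons: 10

The merged array is [9, 9, 11, 14, 17, 17, 18, 26, 28, 35, 39], requiring 10 comparisons. The merge step runs in O(n) time where n is the total number of elements.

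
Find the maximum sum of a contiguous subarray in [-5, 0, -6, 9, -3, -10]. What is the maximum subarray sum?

Using Kadane's algorithm on [-5, 0, -6, 9, -3, -10]:

Scanning through the array:
Position 1 (value 0): max_ending_here = 0, max_so_far = 0
Position 2 (value -6): max_ending_here = -6, max_so_far = 0
Position 3 (value 9): max_ending_here = 9, max_so_far = 9
Position 4 (value -3): max_ending_here = 6, max_so_far = 9
Position 5 (value -10): max_ending_here = -4, max_so_far = 9

Maximum subarray: [9]
Maximum sum: 9

The maximum subarray is [9] with sum 9. This subarray runs from index 3 to index 3.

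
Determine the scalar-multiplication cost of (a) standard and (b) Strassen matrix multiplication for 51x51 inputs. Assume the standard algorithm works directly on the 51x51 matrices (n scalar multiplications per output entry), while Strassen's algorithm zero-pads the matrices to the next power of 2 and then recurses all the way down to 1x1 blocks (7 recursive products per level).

Matrix multiplication for 51x51 matrices:

Strassen's algorithm requires power-of-2 dimensions. Pad 51x51 to 64x64 (next power of 2).

Standard algorithm: 51^3 = 132651 multiplications
Strassen's algorithm: 7^(log2(64)) = 7^6 = 117649 multiplications
Savings: 132651 - 117649 = 15002 multiplications

Standard: 132651 multiplications (51^3). Strassen: 117649 multiplications (7^6, after padding to 64x64). Strassen reduces 8 recursive multiplications to 7 at each level.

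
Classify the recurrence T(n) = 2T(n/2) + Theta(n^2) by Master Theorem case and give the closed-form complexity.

Master Theorem for T(n) = 2T(n/2) + O(n^2):

a = 2, b = 2, c = 2
log_b(a) = log_2(2) = 1.0000

Case 3: c = 2 > log_2(2) = 1.0000
T(n) = O(n^2) = O(n^2)

For T(n) = 2T(n/2) + O(n^2): log_2(2) = 1.0000. This is Case 3 of the Master Theorem (c > log_b(a), work dominated by root), giving O(n^2).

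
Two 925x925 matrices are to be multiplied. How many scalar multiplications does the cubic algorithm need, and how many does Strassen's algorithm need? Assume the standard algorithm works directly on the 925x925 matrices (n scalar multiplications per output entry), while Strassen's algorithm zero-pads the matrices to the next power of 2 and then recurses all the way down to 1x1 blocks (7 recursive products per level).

Matrix multiplication for 925x925 matrices:

Strassen's algorithm requires power-of-2 dimensions. Pad 925x925 to 1024x1024 (next power of 2).

Standard algorithm: 925^3 = 791453125 multiplications
Strassen's algorithm: 7^(log2(1024)) = 7^10 = 282475249 multiplications
Savings: 791453125 - 282475249 = 508977876 multiplications

Standard: 791453125 multiplications (925^3). Strassen: 282475249 multiplications (7^10, after padding to 1024x1024). Strassen reduces 8 recursive multiplications to 7 at each level.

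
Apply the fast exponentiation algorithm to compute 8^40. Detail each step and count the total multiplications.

Computing 8^40 by squaring (build up from 8^1; each line after the first costs one multiplication):

8^1 = 8
8^2 = (8^1)^2 = 8^2 = 64
8^4 = (8^2)^2 = 64^2 = 4096
8^5 = 8 * 8^4 = 8 * 4096 = 32768
8^10 = (8^5)^2 = 32768^2 = 1073741824
8^20 = (8^10)^2 = 1073741824^2 = 1152921504606846976
8^40 = (8^20)^2 = 1152921504606846976^2 = 1329227995784915872903807060280344576

Result: 1329227995784915872903807060280344576
Multiplications needed: 6 (6 lines after 8^1)

8^40 = 1329227995784915872903807060280344576. Using exponentiation by squaring, this requires 6 multiplications. The key idea: if the exponent is even, square the half-power; if odd, multiply by the base once.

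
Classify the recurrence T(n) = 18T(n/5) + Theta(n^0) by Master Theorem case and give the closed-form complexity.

Master Theorem for T(n) = 18T(n/5) + O(n^0):

a = 18, b = 5, c = 0
log_b(a) = log_5(18) = 1.7959

Case 1: c = 0 < log_5(18) = 1.7959
T(n) = O(n^(log_5 18))

For T(n) = 18T(n/5) + O(n^0): log_5(18) = 1.7959. This is Case 1 of the Master Theorem (c < log_b(a), work dominated by leaves), giving O(n^(log_5 18)).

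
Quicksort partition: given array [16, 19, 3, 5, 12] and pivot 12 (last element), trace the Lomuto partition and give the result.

Lomuto partition with pivot = 12:

Initial array: [16, 19, 3, 5, 12]

arr[0]=16 > 12: no swap
arr[1]=19 > 12: no swap
arr[2]=3 <= 12: swap with position 0, array becomes [3, 19, 16, 5, 12]
arr[3]=5 <= 12: swap with position 1, array becomes [3, 5, 16, 19, 12]

Place pivot at position 2: [3, 5, 12, 19, 16]
Pivot position: 2

After partitioning with pivot 12, the array becomes [3, 5, 12, 19, 16]. The pivot is placed at index 2. All elements to the left of the pivot are <= 12, and all elements to the right are > 12.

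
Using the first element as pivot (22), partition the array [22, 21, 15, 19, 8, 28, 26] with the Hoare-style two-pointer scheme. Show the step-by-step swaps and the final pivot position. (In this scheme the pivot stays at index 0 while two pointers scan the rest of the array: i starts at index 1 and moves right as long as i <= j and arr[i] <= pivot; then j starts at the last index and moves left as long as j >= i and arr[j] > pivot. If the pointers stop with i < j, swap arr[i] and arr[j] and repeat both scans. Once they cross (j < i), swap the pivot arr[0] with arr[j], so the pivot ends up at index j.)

Hoare-style two-pointer partition with pivot = 22:

Initial array: [22, 21, 15, 19, 8, 28, 26]

Pointers start at i = 1, j = 6.
i ends at 5, j ends at 4: the pointers have crossed (j < i), so scanning stops.

Swap pivot arr[0] with arr[4] to place pivot at position 4: [8, 21, 15, 19, 22, 28, 26]
Pivot position: 4

After partitioning with pivot 22, the array becomes [8, 21, 15, 19, 22, 28, 26]. The pivot is placed at index 4. All elements to the left of the pivot are <= 22, and all elements to the right are > 22.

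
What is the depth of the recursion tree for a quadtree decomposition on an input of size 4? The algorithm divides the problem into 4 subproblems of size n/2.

For divide and conquer with division factor 2:

Problem sizes at each level:
Level 0: 4
Level 1: 2
Level 2: 1

The root is level 0 and the size-1 base case is level 2 (the tree spans levels 0 through 2, i.e. 3 levels counting the root), so the depth is the number of divisions: log_2(4) = 2

The recursion tree depth is log_2(4) = 2. At each level, the problem size is divided by 2, so it takes 2 divisions to reduce to a base case of size 1. The algorithm makes 4 recursive calls at each level.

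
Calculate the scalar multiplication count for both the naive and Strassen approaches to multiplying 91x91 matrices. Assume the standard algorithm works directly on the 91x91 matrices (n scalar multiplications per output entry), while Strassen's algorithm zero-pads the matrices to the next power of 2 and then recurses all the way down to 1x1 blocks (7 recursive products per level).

Matrix multiplication for 91x91 matrices:

Strassen's algorithm requires power-of-2 dimensions. Pad 91x91 to 128x128 (next power of 2).

Standard algorithm: 91^3 = 753571 multiplications
Strassen's algorithm: 7^(log2(128)) = 7^7 = 823543 multiplications
Difference: 753571 - 823543 = -69972 (Strassen uses MORE here due to padding overhead — for small or just-over-power-of-2 n, padding can outweigh the per-level savings)

Standard: 753571 multiplications (91^3). Strassen: 823543 multiplications (7^7, after padding to 128x128). Strassen reduces 8 recursive multiplications to 7 at each level.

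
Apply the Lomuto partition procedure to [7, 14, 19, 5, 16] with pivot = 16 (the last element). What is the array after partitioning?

Lomuto partition with pivot = 16:

Initial array: [7, 14, 19, 5, 16]

arr[0]=7 <= 16: swap with position 0, array becomes [7, 14, 19, 5, 16]
arr[1]=14 <= 16: swap with position 1, array becomes [7, 14, 19, 5, 16]
arr[2]=19 > 16: no swap
arr[3]=5 <= 16: swap with position 2, array becomes [7, 14, 5, 19, 16]

Place pivot at position 3: [7, 14, 5, 16, 19]
Pivot position: 3

After partitioning with pivot 16, the array becomes [7, 14, 5, 16, 19]. The pivot is placed at index 3. All elements to the left of the pivot are <= 16, and all elements to the right are > 16.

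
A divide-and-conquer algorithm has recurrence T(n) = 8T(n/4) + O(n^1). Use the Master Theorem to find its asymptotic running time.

Master Theorem for T(n) = 8T(n/4) + O(n^1):

a = 8, b = 4, c = 1
log_b(a) = log_4(8) = 1.5000

Case 1: c = 1 < log_4(8) = 1.5000
T(n) = O(n^(log_4 8))

For T(n) = 8T(n/4) + O(n^1): log_4(8) = 1.5000. This is Case 1 of the Master Theorem (c < log_b(a), work dominated by leaves), giving O(n^(log_4 8)).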